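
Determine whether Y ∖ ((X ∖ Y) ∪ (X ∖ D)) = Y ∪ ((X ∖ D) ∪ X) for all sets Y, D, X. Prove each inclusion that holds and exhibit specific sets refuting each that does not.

The sets are not equal: only the forward inclusion holds.

(⊇) This inclusion fails. Take Y = ∅, D = ∅, X = {1}; then 1 ∈ Y ∪ ((X ∖ D) ∪ X) but 1 ∉ Y ∖ ((X ∖ Y) ∪ (X ∖ D)).

(⊆) Let x ∈ Y ∖ ((X ∖ Y) ∪ (X ∖ D)). Then either x ∈ Y and x ∉ D, X; or x ∈ Y ∩ D and x ∉ X; or x ∈ Y ∩ D ∩ X. In each case x ∈ Y ∪ ((X ∖ D) ∪ X), so Y ∖ ((X ∖ Y) ∪ (X ∖ D)) ⊆ Y ∪ ((X ∖ D) ∪ X).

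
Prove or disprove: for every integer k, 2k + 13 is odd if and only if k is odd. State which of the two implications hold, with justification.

(→) This fails: take k = 2. Then 2k + 13 = 17, which is odd, yet k = 2 is even, not odd.

(←) Suppose k is odd. Since 2 is even, 2k is even for every k, so 2k + 13 has the same parity as 13, which is odd. Hence 2k + 13 is odd.

Only the converse holds.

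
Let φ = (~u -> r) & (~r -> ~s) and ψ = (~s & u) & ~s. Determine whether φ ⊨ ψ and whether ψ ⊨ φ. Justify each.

Only the reverse direction holds.

[⇐] Assume the antecedent. If r is true, (~u -> r) & (~r -> ~s) reduces to true regardless of the other variables. If r is false, the antecedent forces (r = F, s = F, u = T), and (~u -> r) & (~r -> ~s) holds there. Either way (~u -> r) & (~r -> ~s) holds.

[⇒] This fails. Under r = T, s = F, u = F, the left side is true but the right side is false.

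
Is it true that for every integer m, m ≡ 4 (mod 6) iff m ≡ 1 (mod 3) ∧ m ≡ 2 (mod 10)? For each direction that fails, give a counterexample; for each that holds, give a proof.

Forward direction. This fails: m = 4 gives 4 ≡ 4 (mod 6) but 4 ≡ 4 (mod 10), so the conjunction on the right does not hold.

Converse. If m ≡ 1 (mod 3) and m ≡ 2 (mod 10), then by the Chinese remainder theorem m ≡ 22 (mod 30). Since 22 ≡ 4 (mod 6) and 6 ∣ 30, we get m ≡ 4 (mod 6).

Only the reverse direction holds.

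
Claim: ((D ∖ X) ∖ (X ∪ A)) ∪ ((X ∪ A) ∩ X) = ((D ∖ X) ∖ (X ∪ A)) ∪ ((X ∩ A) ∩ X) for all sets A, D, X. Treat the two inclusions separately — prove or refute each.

(⟸) Let x ∈ ((D ∖ X) ∖ (X ∪ A)) ∪ ((X ∩ A) ∩ X). Then either x ∈ D and x ∉ A, X; or x ∈ A ∩ X and x ∉ D; or x ∈ A ∩ D ∩ X. In each case x ∈ ((D ∖ X) ∖ (X ∪ A)) ∪ ((X ∪ A) ∩ X), so ((D ∖ X) ∖ (X ∪ A)) ∪ ((X ∩ A) ∩ X) ⊆ ((D ∖ X) ∖ (X ∪ A)) ∪ ((X ∪ A) ∩ X).

(⟹) This inclusion fails. Take A = ∅, D = ∅, X = {1}; then 1 ∈ ((D ∖ X) ∖ (X ∪ A)) ∪ ((X ∪ A) ∩ X) but 1 ∉ ((D ∖ X) ∖ (X ∪ A)) ∪ ((X ∩ A) ∩ X).

The sets are not equal: only the reverse inclusion holds.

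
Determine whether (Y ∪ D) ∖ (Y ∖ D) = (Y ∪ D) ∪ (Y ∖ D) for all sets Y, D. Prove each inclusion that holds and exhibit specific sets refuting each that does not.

(⟹) Let x ∈ (Y ∪ D) ∖ (Y ∖ D). Then either x ∈ D and x ∉ Y; or x ∈ Y ∩ D. In each case x ∈ (Y ∪ D) ∪ (Y ∖ D), so (Y ∪ D) ∖ (Y ∖ D) ⊆ (Y ∪ D) ∪ (Y ∖ D).

(⟸) This inclusion fails. Take Y = {1}, D = ∅; then 1 ∈ (Y ∪ D) ∪ (Y ∖ D) but 1 ∉ (Y ∪ D) ∖ (Y ∖ D).

(⊆) holds; (⊇) fails.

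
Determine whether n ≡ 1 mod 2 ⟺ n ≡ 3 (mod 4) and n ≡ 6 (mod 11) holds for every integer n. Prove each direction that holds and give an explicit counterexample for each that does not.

Only the reverse direction holds.

(⇒) This fails: n = 1 gives 1 ≡ 1 (mod 2) but 1 ≡ 1 (mod 4), so the conjunction on the right does not hold.

(⇐) Conversely, if n ≡ 3 (mod 4) and n ≡ 6 (mod 11), then by the Chinese remainder theorem n ≡ 39 (mod 44). Since 39 ≡ 1 (mod 2) and 2 ∣ 44, we get n ≡ 1 (mod 2).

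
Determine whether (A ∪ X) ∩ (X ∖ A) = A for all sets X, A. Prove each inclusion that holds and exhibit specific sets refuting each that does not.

(⊆) fails and (⊇) fails.

(⊆) This inclusion fails. Take X = {1}, A = ∅; then 1 ∈ (A ∪ X) ∩ (X ∖ A) but 1 ∉ A.

(⊇) This inclusion fails. Take X = ∅, A = {1}; then 1 ∈ A but 1 ∉ (A ∪ X) ∩ (X ∖ A).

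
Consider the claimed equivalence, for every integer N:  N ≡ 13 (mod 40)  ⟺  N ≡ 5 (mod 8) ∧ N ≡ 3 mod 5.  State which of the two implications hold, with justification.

Both directions hold; the statement is true.

(⇐) If N ≡ 5 (mod 8) and N ≡ 3 (mod 5), then by the Chinese remainder theorem N ≡ 13 (mod 40). This is exactly N ≡ 13 (mod 40).

(⇒) Suppose N ≡ 13 (mod 40); write N = 40j + 13. Since 8 ∣ 40, reducing mod 8 gives N ≡ 13 ≡ 5 (mod 8); since 5 ∣ 40, reducing mod 5 gives N ≡ 13 ≡ 3 (mod 5).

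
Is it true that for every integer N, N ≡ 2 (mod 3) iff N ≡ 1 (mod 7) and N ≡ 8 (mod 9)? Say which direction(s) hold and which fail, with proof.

Only the converse holds.

(→) This fails: N = 2 gives 2 ≡ 2 (mod 3) but 2 ≡ 2 (mod 7), so the conjunction on the right does not hold.

(←) Conversely, if N ≡ 1 (mod 7) and N ≡ 8 (mod 9), then by the Chinese remainder theorem N ≡ 8 (mod 63). Since 8 ≡ 2 (mod 3) and 3 ∣ 63, we get N ≡ 2 (mod 3).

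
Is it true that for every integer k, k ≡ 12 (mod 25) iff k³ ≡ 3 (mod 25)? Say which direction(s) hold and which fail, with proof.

Both directions hold; the statement is true.

(⇒) Suppose k ≡ 12 (mod 25). Write k = 25j + 12. Then (25j + 12)³ = 15625j³ + 22500j² + 10800j + 1728 = 25(625j³ + 900j² + 432j + 69) + 3, so k³ ≡ 3 (mod 25).

(⇐) Conversely, suppose k³ ≡ 3 (mod 25). The only residue r in {0, …, 24} with r³ ≡ 3 (mod 25) is r = 12, so k ≡ 12 (mod 25).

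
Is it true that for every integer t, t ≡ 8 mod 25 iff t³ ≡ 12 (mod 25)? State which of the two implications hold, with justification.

[⇒] Suppose t ≡ 8 mod 25. Write t = 25j + 8. Then (25j + 8)³ = 15625j³ + 15000j² + 4800j + 512 = 25(625j³ + 600j² + 192j + 20) + 12, so t³ ≡ 12 (mod 25).

[⇐] Conversely, suppose t³ ≡ 12 (mod 25). The only residue r in {0, …, 24} with r³ ≡ 12 (mod 25) is r = 8, so t ≡ 8 (mod 25).

Both directions hold.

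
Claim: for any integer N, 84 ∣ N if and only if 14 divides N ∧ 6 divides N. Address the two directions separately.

(⇒) holds; (⇐) fails.

Forward direction. If 84 ∣ N, write N = 84q. Since 84 = 6·14, N = 14·(6q), so 14 ∣ N; and since 84 = 14·6, N = 6·(14q), so 6 ∣ N.

Converse. This fails: take N = 42. Both 14 ∣ 42 and 6 ∣ 42, yet 42 is not a multiple of 84 (since 42 = 0·84 + 42), so 84 ∤ 42.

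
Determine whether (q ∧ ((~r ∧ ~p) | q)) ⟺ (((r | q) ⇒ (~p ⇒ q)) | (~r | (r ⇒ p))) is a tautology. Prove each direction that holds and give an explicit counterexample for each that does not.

(⇒) holds; (⇐) fails.

(⇒) Assume the antecedent. If q is true, the consequent reduces to true regardless of the other variables. If q is false, the antecedent cannot hold. Either way the consequent holds.

(⇐) This fails. Under q = F, p = F, r = F, the left side is false but the right side is true.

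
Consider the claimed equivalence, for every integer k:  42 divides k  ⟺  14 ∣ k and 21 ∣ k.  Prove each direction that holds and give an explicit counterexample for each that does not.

(⟹) If 42 ∣ k, write k = 42q. Since 42 = 3·14, k = 14·(3q), so 14 ∣ k; and since 42 = 2·21, k = 21·(2q), so 21 ∣ k.

(⟸) Suppose 14 ∣ k and 21 ∣ k. Any common multiple of 14 and 21 is a multiple of their lcm; here lcm(14, 21) = 14·21/gcd(14, 21) = 294/7 = 42, so 42 ∣ k.

Both directions hold; the statement is true.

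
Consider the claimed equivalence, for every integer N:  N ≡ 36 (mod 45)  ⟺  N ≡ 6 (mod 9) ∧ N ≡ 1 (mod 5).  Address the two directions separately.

(⇒) fails and (⇐) fails.

(⇒) This fails: N = 36 gives 36 ≡ 36 (mod 45) but 36 ≡ 0 (mod 9), so the conjunction on the right does not hold.

(⇐) This fails: N = 6 satisfies both congruences on the right (6 ≡ 6 mod 9 and 6 ≡ 1 mod 5) yet 6 ≡ 6 (mod 45), not 36.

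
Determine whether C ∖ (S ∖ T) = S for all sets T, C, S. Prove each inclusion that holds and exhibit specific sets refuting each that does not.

Forward inclusion. This inclusion fails. Take T = ∅, C = {1}, S = ∅; then 1 ∈ C ∖ (S ∖ T) but 1 ∉ S.

Reverse inclusion. This inclusion fails. Take T = ∅, C = ∅, S = {1}; then 1 ∈ S but 1 ∉ C ∖ (S ∖ T).

(⊆) fails and (⊇) fails.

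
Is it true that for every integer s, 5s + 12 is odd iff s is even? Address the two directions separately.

(→) This fails: s = 1 gives 5s + 12 = 17, which is odd, but 1 is odd, not even.

(←) This also fails: s = 4 is even, but 5s + 12 = 32 is even, not odd.

Neither direction holds.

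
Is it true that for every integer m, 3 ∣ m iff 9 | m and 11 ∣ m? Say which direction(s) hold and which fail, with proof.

[⇒] This fails: take m = 3. Certainly 3 ∣ 3, but 9 ∤ 3.

[⇐] Suppose 9 ∣ m and 11 ∣ m. Any common multiple of 9 and 11 is a multiple of their lcm; here gcd(9, 11) = 1, so lcm(9, 11) = 9·11 = 99, so 99 ∣ m. Since 3 ∣ 99, it follows that 3 ∣ m.

Only the reverse direction holds.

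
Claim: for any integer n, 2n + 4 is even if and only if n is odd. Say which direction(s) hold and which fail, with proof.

[⇐] Suppose n is odd. Since 2 is even, 2n is even for every n, so 2n + 4 has the same parity as 4, which is even. Hence 2n + 4 is even.

[⇒] This fails: take n = 2. Then 2n + 4 = 8, which is even, yet n = 2 is even, not odd.

Not equivalent: only (⇐) holds.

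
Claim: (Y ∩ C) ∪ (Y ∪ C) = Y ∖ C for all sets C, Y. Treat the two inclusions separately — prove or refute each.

The sets are not equal: only the reverse inclusion holds.

(⟸) Let x ∈ Y ∖ C. Then x ∈ Y and x ∉ C, from which x ∈ (Y ∩ C) ∪ (Y ∪ C).

(⟹) This inclusion fails. Take C = {1}, Y = ∅; then 1 ∈ (Y ∩ C) ∪ (Y ∪ C) but 1 ∉ Y ∖ C.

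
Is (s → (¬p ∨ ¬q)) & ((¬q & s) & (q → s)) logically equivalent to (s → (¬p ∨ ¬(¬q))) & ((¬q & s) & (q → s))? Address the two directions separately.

Forward direction. This fails. Under p = T, q = F, s = T, the left side is true but the right side is false.

Converse. Assume the antecedent. If p is true, the antecedent cannot hold. If p is false, the antecedent forces (p = F, q = F, s = T), and the consequent holds there. Either way the consequent holds.

Only the reverse direction holds.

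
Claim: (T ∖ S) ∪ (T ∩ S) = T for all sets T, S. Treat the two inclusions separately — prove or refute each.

Both inclusions hold.

(⊆) Let x ∈ (T ∖ S) ∪ (T ∩ S). Then either x ∈ T and x ∉ S; or x ∈ T ∩ S. In each case x ∈ T, so (T ∖ S) ∪ (T ∩ S) ⊆ T.

(⊇) Let x ∈ T. Then either x ∈ T and x ∉ S; or x ∈ T ∩ S. In each case x ∈ (T ∖ S) ∪ (T ∩ S), so T ⊆ (T ∖ S) ∪ (T ∩ S).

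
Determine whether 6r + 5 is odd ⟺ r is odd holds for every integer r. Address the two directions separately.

Not equivalent: only (⇐) holds.

(⇒) This fails: take r = 6. Then 6r + 5 = 41, which is odd, yet r = 6 is even, not odd.

(⇐) Suppose r is odd. Since 6 is even, 6r is even for every r, so 6r + 5 has the same parity as 5, which is odd. Hence 6r + 5 is odd.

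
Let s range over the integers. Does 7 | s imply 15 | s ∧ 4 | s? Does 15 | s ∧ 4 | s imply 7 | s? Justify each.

(⇒) fails and (⇐) fails.

(⇒) This fails: take s = 7. Certainly 7 ∣ 7, but 15 ∤ 7.

(⇐) This fails: take s = 60. Both 15 ∣ 60 and 4 ∣ 60, yet 60 is not a multiple of 7 (since 60 = 8·7 + 4), so 7 ∤ 60.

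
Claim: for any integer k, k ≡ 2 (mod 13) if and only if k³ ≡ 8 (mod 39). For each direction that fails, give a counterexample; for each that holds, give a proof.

Forward direction. This fails: take k = 15. Then 15 ≡ 2 (mod 13), but 15³ = 3375 ≡ 21 (mod 39), not 8.

Converse. This fails: take k = 5. Then 5³ = 125 ≡ 8 (mod 39), yet 5 ≡ 5 (mod 13), not 2.

Neither direction holds.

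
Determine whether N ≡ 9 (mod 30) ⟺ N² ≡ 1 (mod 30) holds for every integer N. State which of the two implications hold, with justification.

[⇒] This fails: take N = 9. Then 9 ≡ 9 (mod 30), but 9² = 81 ≡ 21 (mod 30), not 1.

[⇐] This fails: take N = 1. Then 1² = 1 ≡ 1 (mod 30), yet 1 ≡ 1 (mod 30), not 9.

Neither direction holds.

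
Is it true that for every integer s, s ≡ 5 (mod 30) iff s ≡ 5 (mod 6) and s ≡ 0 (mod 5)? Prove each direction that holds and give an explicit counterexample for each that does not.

(→) Suppose s ≡ 5 (mod 30); write s = 30j + 5. Since 6 ∣ 30, reducing mod 6 gives s ≡ 5 (mod 6); since 5 ∣ 30, reducing mod 5 gives s ≡ 5 ≡ 0 (mod 5).

(←) Conversely, if s ≡ 5 (mod 6) and s ≡ 0 (mod 5), then by the Chinese remainder theorem s ≡ 5 (mod 30). This is exactly s ≡ 5 (mod 30).

Both implications hold.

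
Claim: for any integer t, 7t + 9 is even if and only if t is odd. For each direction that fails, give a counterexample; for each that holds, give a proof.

Both implications hold.

Converse. Suppose t is odd; write t = 2j + 1. Then 7t + 9 = 7·(2j + 1) + 9 = 2·7j + 16, which is even.

Forward direction. Suppose 7t + 9 is even. Since 7 is odd, 7t and t have the same parity, so 7t + 9 ≡ t + 9 (mod 2). As 9 is odd, 7t + 9 is even exactly when t is odd. Thus t is odd.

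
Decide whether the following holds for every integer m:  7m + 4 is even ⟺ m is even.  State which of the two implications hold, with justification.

Equivalent; both directions hold.

[⇐] Suppose m is even; write m = 2j. Then 7m + 4 = 7·(2j) + 4 = 2·7j + 4, which is even.

[⇒] Suppose 7m + 4 is even. Since 7 is odd, 7m and m have the same parity, so 7m + 4 ≡ m + 4 (mod 2). As 4 is even, 7m + 4 is even exactly when m is even. Thus m is even.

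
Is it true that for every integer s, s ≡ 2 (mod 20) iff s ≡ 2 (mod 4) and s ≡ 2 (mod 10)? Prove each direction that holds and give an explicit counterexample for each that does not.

Both directions hold.

(→) Suppose s ≡ 2 (mod 20); write s = 20j + 2. Since 4 ∣ 20, reducing mod 4 gives s ≡ 2 (mod 4); since 10 ∣ 20, reducing mod 10 gives s ≡ 2 (mod 10).

(←) Conversely, if s ≡ 2 (mod 4) and s ≡ 2 (mod 10), then by the Chinese remainder theorem s ≡ 2 (mod 20). This is exactly s ≡ 2 (mod 20).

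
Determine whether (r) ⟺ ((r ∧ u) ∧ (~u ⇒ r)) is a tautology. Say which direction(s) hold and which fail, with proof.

[⇒] This fails. Under r = T, u = F, the left side is true but the right side is false.

[⇐] Assume the antecedent. If r is true, r reduces to true regardless of the other variables. If r is false, the antecedent cannot hold. Either way r holds.

(⇒) fails; (⇐) holds.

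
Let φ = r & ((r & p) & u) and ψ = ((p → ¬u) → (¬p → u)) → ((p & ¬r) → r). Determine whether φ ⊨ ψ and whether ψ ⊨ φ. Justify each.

(⇒) Assume the antecedent. If p is true, the antecedent forces (p = T, u = T, r = T), and the consequent holds there. If p is false, the antecedent cannot hold. Either way the consequent holds.

(⇐) This fails. Under p = F, u = F, r = F, the left side is false but the right side is true.

The forward direction holds; the converse fails.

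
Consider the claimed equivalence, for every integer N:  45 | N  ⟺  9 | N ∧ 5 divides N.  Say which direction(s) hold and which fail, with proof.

(→) If 45 ∣ N, write N = 45q. Since 45 = 5·9, N = 9·(5q), so 9 ∣ N; and since 45 = 9·5, N = 5·(9q), so 5 ∣ N.

(←) Suppose 9 ∣ N and 5 ∣ N. Any common multiple of 9 and 5 is a multiple of their lcm; here gcd(9, 5) = 1, so lcm(9, 5) = 9·5 = 45, so 45 ∣ N.

Both directions hold; the statement is true.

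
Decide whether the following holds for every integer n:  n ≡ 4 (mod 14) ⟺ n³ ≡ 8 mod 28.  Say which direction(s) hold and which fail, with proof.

Not equivalent: only (⇒) holds.

Converse. This fails: take n = 2. Then 2³ = 8 ≡ 8 (mod 28), yet 2 ≡ 2 (mod 14), not 4.

Forward direction. Suppose n ≡ 4 (mod 14). Working modulo 28, n ∈ {4, 18}; for each such r, r³ ≡ 8 (mod 28).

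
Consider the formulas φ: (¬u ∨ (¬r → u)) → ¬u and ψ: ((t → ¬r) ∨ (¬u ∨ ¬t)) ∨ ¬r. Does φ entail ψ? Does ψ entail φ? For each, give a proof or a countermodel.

Forward direction. Assume the antecedent. If r is true, the antecedent forces (r = T, t = F, u = F) or (r = T, t = T, u = F), and ((t → ¬r) ∨ (¬u ∨ ¬t)) ∨ ¬r holds there. If r is false, ((t → ¬r) ∨ (¬u ∨ ¬t)) ∨ ¬r reduces to true regardless of the other variables. Either way ((t → ¬r) ∨ (¬u ∨ ¬t)) ∨ ¬r holds.

Converse. This fails. Under r = F, t = F, u = T, the left side is false but the right side is true.

(⇒) holds; (⇐) fails.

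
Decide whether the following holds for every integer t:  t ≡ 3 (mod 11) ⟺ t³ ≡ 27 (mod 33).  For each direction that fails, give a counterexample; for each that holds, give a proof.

The forward direction fails; the converse holds.

[⇒] This fails: take t = 14. Then 14 ≡ 3 (mod 11), but 14³ = 2744 ≡ 5 (mod 33), not 27.

[⇐] Conversely, the residues r modulo 33 with r³ ≡ 27 (mod 33) are exactly {3}, and each is ≡ 3 (mod 11).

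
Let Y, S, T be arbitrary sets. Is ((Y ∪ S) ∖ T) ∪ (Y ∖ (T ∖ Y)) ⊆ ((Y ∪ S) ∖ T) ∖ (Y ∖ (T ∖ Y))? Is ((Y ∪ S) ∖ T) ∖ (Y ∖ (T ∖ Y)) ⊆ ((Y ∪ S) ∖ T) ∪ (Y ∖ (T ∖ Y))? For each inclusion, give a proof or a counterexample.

The sets are not equal: only the reverse inclusion holds.

(⊆) This inclusion fails. Take Y = {1}, S = ∅, T = ∅; then 1 ∈ ((Y ∪ S) ∖ T) ∪ (Y ∖ (T ∖ Y)) but 1 ∉ ((Y ∪ S) ∖ T) ∖ (Y ∖ (T ∖ Y)).

(⊇) Let x ∈ ((Y ∪ S) ∖ T) ∖ (Y ∖ (T ∖ Y)). Then x ∈ S and x ∉ Y, T, from which x ∈ ((Y ∪ S) ∖ T) ∪ (Y ∖ (T ∖ Y)).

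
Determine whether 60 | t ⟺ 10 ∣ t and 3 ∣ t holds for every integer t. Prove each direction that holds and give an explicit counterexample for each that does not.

(⇒) If 60 ∣ t, write t = 60q. Since 60 = 6·10, t = 10·(6q), so 10 ∣ t; and since 60 = 20·3, t = 3·(20q), so 3 ∣ t.

(⇐) This fails: take t = 30. Both 10 ∣ 30 and 3 ∣ 30, yet 30 is not a multiple of 60 (since 30 = 0·60 + 30), so 60 ∤ 30.

Only the forward implication holds.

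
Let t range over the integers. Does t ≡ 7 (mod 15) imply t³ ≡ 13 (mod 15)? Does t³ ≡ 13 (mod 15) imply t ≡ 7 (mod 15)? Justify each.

Forward direction. Suppose t ≡ 7 (mod 15). Write t = 15j + 7. Then (15j + 7)³ = 3375j³ + 4725j² + 2205j + 343 = 15(225j³ + 315j² + 147j + 22) + 13, so t³ ≡ 13 (mod 15).

Converse. Suppose t³ ≡ 13 (mod 15). The only residue r in {0, …, 14} with r³ ≡ 13 (mod 15) is r = 7, so t ≡ 7 (mod 15).

Equivalent; both directions hold.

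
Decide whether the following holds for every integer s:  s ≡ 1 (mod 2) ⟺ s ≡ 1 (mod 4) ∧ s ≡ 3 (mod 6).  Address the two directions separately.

The forward direction fails; the converse holds.

(⇒) This fails: s = 1 gives 1 ≡ 1 (mod 2) but 1 ≡ 1 (mod 6), so the conjunction on the right does not hold.

(⇐) Conversely, if s ≡ 1 (mod 4) and s ≡ 3 (mod 6), then by the Chinese remainder theorem s ≡ 9 (mod 12). Since 9 ≡ 1 (mod 2) and 2 ∣ 12, we get s ≡ 1 (mod 2).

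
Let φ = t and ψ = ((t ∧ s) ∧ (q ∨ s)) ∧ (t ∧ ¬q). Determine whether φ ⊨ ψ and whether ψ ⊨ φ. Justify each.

(⇒) fails; (⇐) holds.

Forward direction. This fails. Under q = F, s = F, t = T, the left side is true but the right side is false.

Converse. Assume the antecedent. If q is true, the antecedent cannot hold. If q is false, the antecedent forces (q = F, s = T, t = T), and t holds there. Either way t holds.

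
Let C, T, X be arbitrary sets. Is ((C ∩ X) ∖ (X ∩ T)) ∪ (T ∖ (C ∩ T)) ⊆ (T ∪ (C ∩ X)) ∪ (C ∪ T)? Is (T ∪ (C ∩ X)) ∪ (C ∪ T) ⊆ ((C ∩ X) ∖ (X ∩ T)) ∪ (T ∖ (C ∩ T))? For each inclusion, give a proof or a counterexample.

(⊆) holds; (⊇) fails.

(⟹) Let x ∈ ((C ∩ X) ∖ (X ∩ T)) ∪ (T ∖ (C ∩ T)). Then either x ∈ T and x ∉ C, X; or x ∈ C ∩ X and x ∉ T; or x ∈ T ∩ X and x ∉ C. In each case x ∈ (T ∪ (C ∩ X)) ∪ (C ∪ T), so ((C ∩ X) ∖ (X ∩ T)) ∪ (T ∖ (C ∩ T)) ⊆ (T ∪ (C ∩ X)) ∪ (C ∪ T).

(⟸) This inclusion fails. Take C = {1}, T = ∅, X = ∅; then 1 ∈ (T ∪ (C ∩ X)) ∪ (C ∪ T) but 1 ∉ ((C ∩ X) ∖ (X ∩ T)) ∪ (T ∖ (C ∩ T)).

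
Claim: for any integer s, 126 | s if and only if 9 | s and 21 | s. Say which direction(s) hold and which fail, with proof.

(⇒) holds; (⇐) fails.

Forward direction. If 126 ∣ s, write s = 126q. Since 126 = 14·9, s = 9·(14q), so 9 ∣ s; and since 126 = 6·21, s = 21·(6q), so 21 ∣ s.

Converse. This fails: take s = 63. Both 9 ∣ 63 and 21 ∣ 63, yet 63 is not a multiple of 126 (since 63 = 0·126 + 63), so 126 ∤ 63.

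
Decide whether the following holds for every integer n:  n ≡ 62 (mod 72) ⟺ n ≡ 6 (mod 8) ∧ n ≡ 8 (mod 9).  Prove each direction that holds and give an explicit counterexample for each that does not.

(⟹) Suppose n ≡ 62 (mod 72); write n = 72j + 62. Since 8 ∣ 72, reducing mod 8 gives n ≡ 62 ≡ 6 (mod 8); since 9 ∣ 72, reducing mod 9 gives n ≡ 62 ≡ 8 (mod 9).

(⟸) Conversely, if n ≡ 6 (mod 8) and n ≡ 8 (mod 9), then by the Chinese remainder theorem n ≡ 62 (mod 72). This is exactly n ≡ 62 (mod 72).

The biconditional holds.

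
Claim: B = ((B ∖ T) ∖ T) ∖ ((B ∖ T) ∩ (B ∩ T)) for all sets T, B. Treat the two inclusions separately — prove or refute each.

(⊆) fails; (⊇) holds.

Reverse inclusion. Let x ∈ ((B ∖ T) ∖ T) ∖ ((B ∖ T) ∩ (B ∩ T)). Then x ∈ B and x ∉ T, from which x ∈ B.

Forward inclusion. This inclusion fails. Take T = {1}, B = {1}; then 1 ∈ B but 1 ∉ ((B ∖ T) ∖ T) ∖ ((B ∖ T) ∩ (B ∩ T)).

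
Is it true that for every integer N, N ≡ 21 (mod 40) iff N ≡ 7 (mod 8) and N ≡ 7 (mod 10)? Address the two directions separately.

Both directions fail.

[⇒] This fails: N = 21 gives 21 ≡ 21 (mod 40) but 21 ≡ 5 (mod 8), so the conjunction on the right does not hold.

[⇐] This fails: N = 7 satisfies both congruences on the right (7 ≡ 7 mod 8 and 7 ≡ 7 mod 10) yet 7 ≡ 7 (mod 40), not 21.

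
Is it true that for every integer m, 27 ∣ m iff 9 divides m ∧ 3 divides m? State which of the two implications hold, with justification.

(←) This fails: take m = 9. Both 9 ∣ 9 and 3 ∣ 9, yet 9 is not a multiple of 27 (since 9 = 0·27 + 9), so 27 ∤ 9.

(→) If 27 ∣ m, write m = 27q. Since 27 = 3·9, m = 9·(3q), so 9 ∣ m; and since 27 = 9·3, m = 3·(9q), so 3 ∣ m.

Only the forward implication holds.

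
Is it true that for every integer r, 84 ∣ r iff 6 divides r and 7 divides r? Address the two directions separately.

Only the forward implication holds.

[⇐] This fails: take r = 42. Both 6 ∣ 42 and 7 ∣ 42, yet 42 is not a multiple of 84 (since 42 = 0·84 + 42), so 84 ∤ 42.

[⇒] If 84 ∣ r, write r = 84q. Since 84 = 14·6, r = 6·(14q), so 6 ∣ r; and since 84 = 12·7, r = 7·(12q), so 7 ∣ r.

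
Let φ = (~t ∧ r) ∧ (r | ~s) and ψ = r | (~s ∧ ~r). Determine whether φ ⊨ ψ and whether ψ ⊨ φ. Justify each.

The forward direction holds; the converse fails.

(⟹) Assume the antecedent. If r is true, r | (~s ∧ ~r) reduces to true regardless of the other variables. If r is false, the antecedent cannot hold. Either way r | (~s ∧ ~r) holds.

(⟸) This fails. Under r = F, s = F, t = F, the left side is false but the right side is true.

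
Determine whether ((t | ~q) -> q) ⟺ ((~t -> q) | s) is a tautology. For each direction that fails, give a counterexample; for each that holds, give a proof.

The forward direction holds; the converse fails.

(→) Assume the antecedent. If s is true, (~t -> q) | s reduces to true regardless of the other variables. If s is false, the antecedent forces (s = F, q = T, t = F) or (s = F, q = T, t = T), and (~t -> q) | s holds there. Either way (~t -> q) | s holds.

(←) This fails. Under s = T, q = F, t = F, the left side is false but the right side is true.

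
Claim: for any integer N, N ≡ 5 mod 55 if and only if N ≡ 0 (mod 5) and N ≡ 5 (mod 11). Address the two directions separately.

Both implications hold.

(→) Suppose N ≡ 5 (mod 55); write N = 55j + 5. Since 5 ∣ 55, reducing mod 5 gives N ≡ 5 ≡ 0 (mod 5); since 11 ∣ 55, reducing mod 11 gives N ≡ 5 (mod 11).

(←) Conversely, if N ≡ 0 (mod 5) and N ≡ 5 (mod 11), then by the Chinese remainder theorem N ≡ 5 (mod 55). This is exactly N ≡ 5 (mod 55).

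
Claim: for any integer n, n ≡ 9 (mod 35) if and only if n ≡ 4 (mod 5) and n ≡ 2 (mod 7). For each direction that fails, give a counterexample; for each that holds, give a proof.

(⟹) Suppose n ≡ 9 (mod 35); write n = 35j + 9. Since 5 ∣ 35, reducing mod 5 gives n ≡ 9 ≡ 4 (mod 5); since 7 ∣ 35, reducing mod 7 gives n ≡ 9 ≡ 2 (mod 7).

(⟸) Conversely, if n ≡ 4 (mod 5) and n ≡ 2 (mod 7), then by the Chinese remainder theorem n ≡ 9 (mod 35). This is exactly n ≡ 9 (mod 35).

Both directions hold; the statement is true.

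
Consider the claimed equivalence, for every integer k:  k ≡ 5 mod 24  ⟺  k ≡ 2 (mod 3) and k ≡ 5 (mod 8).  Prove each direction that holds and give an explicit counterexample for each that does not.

(→) Suppose k ≡ 5 (mod 24); write k = 24j + 5. Since 3 ∣ 24, reducing mod 3 gives k ≡ 5 ≡ 2 (mod 3); since 8 ∣ 24, reducing mod 8 gives k ≡ 5 (mod 8).

(←) Conversely, if k ≡ 2 (mod 3) and k ≡ 5 (mod 8), then by the Chinese remainder theorem k ≡ 5 (mod 24). This is exactly k ≡ 5 (mod 24).

Both directions hold.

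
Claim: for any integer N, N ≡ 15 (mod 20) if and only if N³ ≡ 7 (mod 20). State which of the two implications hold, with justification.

(⟹) This fails: take N = 15. Then 15 ≡ 15 (mod 20), but 15³ = 3375 ≡ 15 (mod 20), not 7.

(⟸) This fails: take N = 3. Then 3³ = 27 ≡ 7 (mod 20), yet 3 ≡ 3 (mod 20), not 15.

Neither implication holds.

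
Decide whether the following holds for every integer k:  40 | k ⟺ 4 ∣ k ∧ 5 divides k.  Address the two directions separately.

[⇒] If 40 ∣ k, write k = 40q. Since 40 = 10·4, k = 4·(10q), so 4 ∣ k; and since 40 = 8·5, k = 5·(8q), so 5 ∣ k.

[⇐] This fails: take k = 20. Both 4 ∣ 20 and 5 ∣ 20, yet 20 is not a multiple of 40 (since 20 = 0·40 + 20), so 40 ∤ 20.

Only the forward implication holds.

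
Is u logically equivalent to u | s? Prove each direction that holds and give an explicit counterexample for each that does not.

(←) This fails. Under u = F, s = T, the left side is false but the right side is true.

(→) Assume the antecedent. If u is true, u | s reduces to true regardless of the other variables. If u is false, the antecedent cannot hold. Either way u | s holds.

Only the forward direction holds.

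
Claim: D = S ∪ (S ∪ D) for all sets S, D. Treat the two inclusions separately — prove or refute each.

(⊆) Let x ∈ D. Then either x ∈ D and x ∉ S; or x ∈ S ∩ D. In each case x ∈ S ∪ (S ∪ D), so D ⊆ S ∪ (S ∪ D).

(⊇) This inclusion fails. Take S = {1}, D = ∅; then 1 ∈ S ∪ (S ∪ D) but 1 ∉ D.

(⊆) holds; (⊇) fails.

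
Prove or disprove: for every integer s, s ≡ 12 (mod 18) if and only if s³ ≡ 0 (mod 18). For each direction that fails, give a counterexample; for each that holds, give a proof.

(→) Suppose s ≡ 12 (mod 18). Write s = 18j + 12. Then (18j + 12)³ = 5832j³ + 11664j² + 7776j + 1728 = 18(324j³ + 648j² + 432j + 96) + 0, so s³ ≡ 0 (mod 18).

(←) This fails: take s = 0. Then 0³ = 0 ≡ 0 (mod 18), yet 0 ≡ 0 (mod 18), not 12.

Not equivalent: only (⇒) holds.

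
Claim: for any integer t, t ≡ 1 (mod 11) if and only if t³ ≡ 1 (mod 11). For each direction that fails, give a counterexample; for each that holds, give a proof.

(→) Suppose t ≡ 1 (mod 11). Write t = 11j + 1. Then (11j + 1)³ = 1331j³ + 363j² + 33j + 1 = 11(121j³ + 33j² + 3j) + 1, so t³ ≡ 1 (mod 11).

(←) Conversely, suppose t³ ≡ 1 (mod 11). The only residue r in {0, …, 10} with r³ ≡ 1 (mod 11) is r = 1, so t ≡ 1 (mod 11).

Both directions hold.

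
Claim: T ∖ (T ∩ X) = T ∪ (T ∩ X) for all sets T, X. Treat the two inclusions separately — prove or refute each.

(⊆) Let x ∈ T ∖ (T ∩ X). Then x ∈ T and x ∉ X, from which x ∈ T ∪ (T ∩ X).

(⊇) This inclusion fails. Take T = {1}, X = {1}; then 1 ∈ T ∪ (T ∩ X) but 1 ∉ T ∖ (T ∩ X).

The sets are not equal: only the forward inclusion holds.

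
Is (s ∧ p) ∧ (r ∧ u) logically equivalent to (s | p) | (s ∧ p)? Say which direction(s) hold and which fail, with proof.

Only the forward direction holds.

(⟹) Assume the antecedent. If p is true, (s | p) | (s ∧ p) reduces to true regardless of the other variables. If p is false, the antecedent cannot hold. Either way (s | p) | (s ∧ p) holds.

(⟸) This fails. Under p = T, u = F, s = F, r = F, the left side is false but the right side is true.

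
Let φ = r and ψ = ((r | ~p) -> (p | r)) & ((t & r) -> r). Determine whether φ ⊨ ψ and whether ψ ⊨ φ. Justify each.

The forward direction holds; the converse fails.

(→) Assume the antecedent. If p is true, the consequent reduces to true regardless of the other variables. If p is false, the antecedent forces (p = F, r = T, t = F) or (p = F, r = T, t = T), and the consequent holds there. Either way the consequent holds.

(←) This fails. Under p = T, r = F, t = F, the left side is false but the right side is true.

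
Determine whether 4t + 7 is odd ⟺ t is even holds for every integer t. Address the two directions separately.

[⇐] Suppose t is even. Since 4 is even, 4t is even for every t, so 4t + 7 has the same parity as 7, which is odd. Hence 4t + 7 is odd.

[⇒] This fails: take t = 3. Then 4t + 7 = 19, which is odd, yet t = 3 is odd, not even.

(⇒) fails; (⇐) holds.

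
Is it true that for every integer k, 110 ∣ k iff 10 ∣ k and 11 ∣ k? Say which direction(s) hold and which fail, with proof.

(→) If 110 ∣ k, write k = 110q. Since 110 = 11·10, k = 10·(11q), so 10 ∣ k; and since 110 = 10·11, k = 11·(10q), so 11 ∣ k.

(←) Suppose 10 ∣ k and 11 ∣ k. Any common multiple of 10 and 11 is a multiple of their lcm; here gcd(10, 11) = 1, so lcm(10, 11) = 10·11 = 110, so 110 ∣ k.

The biconditional holds.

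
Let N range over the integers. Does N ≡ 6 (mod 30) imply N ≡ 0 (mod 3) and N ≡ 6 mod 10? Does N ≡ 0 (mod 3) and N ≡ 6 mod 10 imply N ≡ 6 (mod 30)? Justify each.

The biconditional holds.

(←) If N ≡ 0 (mod 3) and N ≡ 6 (mod 10), then by the Chinese remainder theorem N ≡ 6 (mod 30). This is exactly N ≡ 6 (mod 30).

(→) Suppose N ≡ 6 (mod 30); write N = 30j + 6. Since 3 ∣ 30, reducing mod 3 gives N ≡ 6 ≡ 0 (mod 3); since 10 ∣ 30, reducing mod 10 gives N ≡ 6 (mod 10).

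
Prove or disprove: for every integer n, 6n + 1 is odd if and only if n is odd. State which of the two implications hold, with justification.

[⇒] This fails: take n = 4. Then 6n + 1 = 25, which is odd, yet n = 4 is even, not odd.

[⇐] Suppose n is odd. Since 6 is even, 6n is even for every n, so 6n + 1 has the same parity as 1, which is odd. Hence 6n + 1 is odd.

Not equivalent: only (⇐) holds.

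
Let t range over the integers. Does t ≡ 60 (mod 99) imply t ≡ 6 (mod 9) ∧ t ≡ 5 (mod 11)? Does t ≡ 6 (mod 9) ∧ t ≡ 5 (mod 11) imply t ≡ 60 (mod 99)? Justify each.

The biconditional holds.

[⇒] Suppose t ≡ 60 (mod 99); write t = 99j + 60. Since 9 ∣ 99, reducing mod 9 gives t ≡ 60 ≡ 6 (mod 9); since 11 ∣ 99, reducing mod 11 gives t ≡ 60 ≡ 5 (mod 11).

[⇐] Conversely, if t ≡ 6 (mod 9) and t ≡ 5 (mod 11), then by the Chinese remainder theorem t ≡ 60 (mod 99). This is exactly t ≡ 60 (mod 99).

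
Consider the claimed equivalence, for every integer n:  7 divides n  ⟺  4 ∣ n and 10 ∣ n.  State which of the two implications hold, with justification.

Neither direction holds.

Forward direction. This fails: take n = 7. Certainly 7 ∣ 7, but 4 ∤ 7.

Converse. This fails: take n = 20. Both 4 ∣ 20 and 10 ∣ 20, yet 20 is not a multiple of 7 (since 20 = 2·7 + 6), so 7 ∤ 20.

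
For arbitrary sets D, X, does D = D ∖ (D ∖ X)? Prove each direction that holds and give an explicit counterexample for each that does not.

(⊆) fails; (⊇) holds.

(⊇) Let x ∈ D ∖ (D ∖ X). Then x ∈ D ∩ X, from which x ∈ D.

(⊆) This inclusion fails. Take D = {1}, X = ∅; then 1 ∈ D but 1 ∉ D ∖ (D ∖ X).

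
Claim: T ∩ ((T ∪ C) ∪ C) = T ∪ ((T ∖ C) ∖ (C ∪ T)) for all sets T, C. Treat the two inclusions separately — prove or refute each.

Both inclusions hold.

Forward inclusion. Let x ∈ T ∩ ((T ∪ C) ∪ C). Then either x ∈ T and x ∉ C; or x ∈ T ∩ C. In each case x ∈ T ∪ ((T ∖ C) ∖ (C ∪ T)), so T ∩ ((T ∪ C) ∪ C) ⊆ T ∪ ((T ∖ C) ∖ (C ∪ T)).

Reverse inclusion. Let x ∈ T ∪ ((T ∖ C) ∖ (C ∪ T)). Then either x ∈ T and x ∉ C; or x ∈ T ∩ C. In each case x ∈ T ∩ ((T ∪ C) ∪ C), so T ∪ ((T ∖ C) ∖ (C ∪ T)) ⊆ T ∩ ((T ∪ C) ∪ C).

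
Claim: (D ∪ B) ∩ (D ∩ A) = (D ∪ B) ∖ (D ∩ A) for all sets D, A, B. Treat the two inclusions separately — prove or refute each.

Both inclusions fail.

(⟹) This inclusion fails. Take D = {1}, A = {1}, B = ∅; then 1 ∈ (D ∪ B) ∩ (D ∩ A) but 1 ∉ (D ∪ B) ∖ (D ∩ A).

(⟸) This inclusion fails. Take D = {1}, A = ∅, B = ∅; then 1 ∈ (D ∪ B) ∖ (D ∩ A) but 1 ∉ (D ∪ B) ∩ (D ∩ A).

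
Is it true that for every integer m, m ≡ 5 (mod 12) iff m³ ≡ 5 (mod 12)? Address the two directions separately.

Both directions hold.

(→) Suppose m ≡ 5 (mod 12). Write m = 12j + 5. Then (12j + 5)³ = 1728j³ + 2160j² + 900j + 125 = 12(144j³ + 180j² + 75j + 10) + 5, so m³ ≡ 5 (mod 12).

(←) For the converse, argue contrapositively. If m ≢ 5 (mod 12), then m is congruent to one of 0, 1, 2, 3, 4, 6, 7, 8, 9, 10, 11 modulo 12, and these give m³ ≡ 0, 1, 8, 3, 4, 0, 7, 8, 9, 4, 11 respectively — never 5.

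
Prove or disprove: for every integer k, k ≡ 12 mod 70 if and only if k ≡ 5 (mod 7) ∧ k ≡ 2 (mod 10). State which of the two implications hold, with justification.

[⇐] If k ≡ 5 (mod 7) and k ≡ 2 (mod 10), then by the Chinese remainder theorem k ≡ 12 (mod 70). This is exactly k ≡ 12 (mod 70).

[⇒] Suppose k ≡ 12 (mod 70); write k = 70j + 12. Since 7 ∣ 70, reducing mod 7 gives k ≡ 12 ≡ 5 (mod 7); since 10 ∣ 70, reducing mod 10 gives k ≡ 12 ≡ 2 (mod 10).

Both directions hold.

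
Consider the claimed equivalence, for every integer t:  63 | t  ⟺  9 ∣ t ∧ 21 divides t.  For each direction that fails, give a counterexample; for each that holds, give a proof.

(⇒) If 63 ∣ t, write t = 63q. Since 63 = 7·9, t = 9·(7q), so 9 ∣ t; and since 63 = 3·21, t = 21·(3q), so 21 ∣ t.

(⇐) Suppose 9 ∣ t and 21 ∣ t. Any common multiple of 9 and 21 is a multiple of their lcm; here lcm(9, 21) = 9·21/gcd(9, 21) = 189/3 = 63, so 63 ∣ t.

The biconditional holds.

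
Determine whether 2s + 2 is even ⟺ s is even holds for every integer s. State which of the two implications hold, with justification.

(⇒) fails; (⇐) holds.

(⇐) Suppose s is even. Since 2 is even, 2s is even for every s, so 2s + 2 has the same parity as 2, which is even. Hence 2s + 2 is even.

(⇒) This fails: take s = 7. Then 2s + 2 = 16, which is even, yet s = 7 is odd, not even.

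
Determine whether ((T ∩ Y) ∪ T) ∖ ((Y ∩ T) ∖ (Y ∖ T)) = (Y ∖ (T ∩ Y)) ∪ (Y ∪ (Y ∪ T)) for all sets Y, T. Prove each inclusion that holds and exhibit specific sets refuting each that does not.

Only the forward inclusion holds.

(⊆) Let x ∈ ((T ∩ Y) ∪ T) ∖ ((Y ∩ T) ∖ (Y ∖ T)). Then x ∈ T and x ∉ Y, from which x ∈ (Y ∖ (T ∩ Y)) ∪ (Y ∪ (Y ∪ T)).

(⊇) This inclusion fails. Take Y = {1}, T = ∅; then 1 ∈ (Y ∖ (T ∩ Y)) ∪ (Y ∪ (Y ∪ T)) but 1 ∉ ((T ∩ Y) ∪ T) ∖ ((Y ∩ T) ∖ (Y ∖ T)).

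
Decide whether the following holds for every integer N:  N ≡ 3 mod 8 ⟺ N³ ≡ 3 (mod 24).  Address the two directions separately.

Not equivalent: only (⇐) holds.

(⇒) This fails: take N = 11. Then 11 ≡ 3 (mod 8), but 11³ = 1331 ≡ 11 (mod 24), not 3.

(⇐) Conversely, the residues r modulo 24 with r³ ≡ 3 (mod 24) are exactly {3}, and each is ≡ 3 (mod 8).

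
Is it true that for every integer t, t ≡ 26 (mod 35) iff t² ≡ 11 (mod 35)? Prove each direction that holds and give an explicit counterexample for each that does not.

Only the forward direction holds.

(→) Suppose t ≡ 26 (mod 35). Write t = 35j + 26. Then (35j + 26)² = 1225j² + 1820j + 676 = 35(35j² + 52j + 19) + 11, so t² ≡ 11 (mod 35).

(←) This fails: take t = 9. Then 9² = 81 ≡ 11 (mod 35), yet 9 ≡ 9 (mod 35), not 26.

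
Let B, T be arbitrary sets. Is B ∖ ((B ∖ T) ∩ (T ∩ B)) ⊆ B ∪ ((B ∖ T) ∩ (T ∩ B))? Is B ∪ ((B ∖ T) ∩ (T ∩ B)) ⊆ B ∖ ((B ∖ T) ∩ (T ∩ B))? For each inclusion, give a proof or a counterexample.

Both inclusions hold; the sets are equal.

(⟹) Let x ∈ B ∖ ((B ∖ T) ∩ (T ∩ B)). Then either x ∈ B and x ∉ T; or x ∈ B ∩ T. In each case x ∈ B ∪ ((B ∖ T) ∩ (T ∩ B)), so B ∖ ((B ∖ T) ∩ (T ∩ B)) ⊆ B ∪ ((B ∖ T) ∩ (T ∩ B)).

(⟸) Let x ∈ B ∪ ((B ∖ T) ∩ (T ∩ B)). Then either x ∈ B and x ∉ T; or x ∈ B ∩ T. In each case x ∈ B ∖ ((B ∖ T) ∩ (T ∩ B)), so B ∪ ((B ∖ T) ∩ (T ∩ B)) ⊆ B ∖ ((B ∖ T) ∩ (T ∩ B)).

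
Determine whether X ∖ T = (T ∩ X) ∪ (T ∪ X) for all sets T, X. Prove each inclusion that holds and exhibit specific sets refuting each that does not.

(⟹) Let x ∈ X ∖ T. Then x ∈ X and x ∉ T, from which x ∈ (T ∩ X) ∪ (T ∪ X).

(⟸) This inclusion fails. Take T = {1}, X = ∅; then 1 ∈ (T ∩ X) ∪ (T ∪ X) but 1 ∉ X ∖ T.

The sets are not equal: only the forward inclusion holds.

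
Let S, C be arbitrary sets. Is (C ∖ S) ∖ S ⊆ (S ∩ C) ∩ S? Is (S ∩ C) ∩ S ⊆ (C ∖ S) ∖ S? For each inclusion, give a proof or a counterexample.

(⊆) This inclusion fails. Take S = ∅, C = {1}; then 1 ∈ (C ∖ S) ∖ S but 1 ∉ (S ∩ C) ∩ S.

(⊇) This inclusion fails. Take S = {1}, C = {1}; then 1 ∈ (S ∩ C) ∩ S but 1 ∉ (C ∖ S) ∖ S.

Neither inclusion holds.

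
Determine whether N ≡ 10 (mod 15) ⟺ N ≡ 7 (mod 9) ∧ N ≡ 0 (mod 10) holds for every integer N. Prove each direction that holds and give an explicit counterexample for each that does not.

(⇒) fails; (⇐) holds.

(→) This fails: N = 40 gives 40 ≡ 10 (mod 15) but 40 ≡ 4 (mod 9), so the conjunction on the right does not hold.

(←) Conversely, if N ≡ 7 (mod 9) and N ≡ 0 (mod 10), then by the Chinese remainder theorem N ≡ 70 (mod 90). Since 70 ≡ 10 (mod 15) and 15 ∣ 90, we get N ≡ 10 (mod 15).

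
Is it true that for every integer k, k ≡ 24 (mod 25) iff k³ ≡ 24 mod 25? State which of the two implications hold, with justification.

[⇐] Suppose k³ ≡ 24 (mod 25). The only residue r in {0, …, 24} with r³ ≡ 24 (mod 25) is r = 24, so k ≡ 24 (mod 25).

[⇒] Suppose k ≡ 24 (mod 25). Write k = 25j + 24. Then (25j + 24)³ = 15625j³ + 45000j² + 43200j + 13824 = 25(625j³ + 1800j² + 1728j + 552) + 24, so k³ ≡ 24 (mod 25).

Both directions hold; the statement is true.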